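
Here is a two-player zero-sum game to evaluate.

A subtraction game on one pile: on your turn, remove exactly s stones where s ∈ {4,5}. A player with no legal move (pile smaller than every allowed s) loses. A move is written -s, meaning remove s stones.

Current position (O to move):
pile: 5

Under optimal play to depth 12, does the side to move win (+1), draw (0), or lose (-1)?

[5] O move#1: -4:+1/1*, -5:+1/0
[1] end (terminal -1, X#2); searched 5 to 12

value(5, O) = +1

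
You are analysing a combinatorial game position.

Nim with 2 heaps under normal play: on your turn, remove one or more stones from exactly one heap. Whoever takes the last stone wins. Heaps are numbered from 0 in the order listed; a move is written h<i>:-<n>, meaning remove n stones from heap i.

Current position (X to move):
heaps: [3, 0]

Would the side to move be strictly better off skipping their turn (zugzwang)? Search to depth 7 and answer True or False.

zugzwang((3,0), X) = False

p1 X@[(3,0)]: h0:-1[(2,0)]-1 h0:-2[(1,0)]-1 h0:-3[(0,0)]+1*
p2 O@[(0,0)] terminal -1; root [(3,0)] d7
suppose X passes — search the same position with O to move:
pass> p1 O@[(3,0)]: h0:-1[(2,0)]-1 h0:-2[(1,0)]-1 h0:-3[(0,0)]+1*
pass> p2 X@[(0,0)] terminal -1; root [(3,0)] d7
for X: play +1, pass -1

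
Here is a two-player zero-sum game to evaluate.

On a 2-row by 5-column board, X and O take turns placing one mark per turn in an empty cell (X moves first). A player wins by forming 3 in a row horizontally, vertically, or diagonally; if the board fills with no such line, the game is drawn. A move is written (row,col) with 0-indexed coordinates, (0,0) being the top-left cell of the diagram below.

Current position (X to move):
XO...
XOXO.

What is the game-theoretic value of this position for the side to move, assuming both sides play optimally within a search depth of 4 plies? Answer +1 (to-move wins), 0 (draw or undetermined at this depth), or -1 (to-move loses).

ply 1, X at XO.../XOXO. | (0,2)=+0→XOX../XOXO.*; (0,3)=+0→XO.X./XOXO.; (0,4)=+0→XO..X/XOXO.; (1,4)=+0→XO.../XOXOX
ply 2, O at XOX../XOXO. | (0,3)=+0→XOXO./XOXO.*; (0,4)=+0→XOX.O/XOXO.; (1,4)=+0→XOX../XOXOO
ply 3, X at XOXO./XOXO. | (0,4)=+0→XOXOX/XOXO.*; (1,4)=+0→XOXO./XOXOX
ply 4, O at XOXOX/XOXO. | (1,4)=+0→XOXOX/XOXOO*
ply 5: XOXOX/XOXOO is terminal +0 (X); from XO.../XOXO. depth 4

value(XO.../XOXO., X) = 0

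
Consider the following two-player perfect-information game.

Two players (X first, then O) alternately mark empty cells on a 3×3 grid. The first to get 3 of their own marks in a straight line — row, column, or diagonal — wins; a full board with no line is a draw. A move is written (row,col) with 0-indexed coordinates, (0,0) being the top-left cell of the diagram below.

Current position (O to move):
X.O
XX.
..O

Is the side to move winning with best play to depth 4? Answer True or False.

ply 1, O at X.O/XX./..O | (0,1)=-1→XOO/XX./..O; (1,2)=+1→X.O/XXO/..O*; (2,0)=-1→X.O/XX./O.O; (2,1)=-1→X.O/XX./.OO
ply 2: X.O/XXO/..O is terminal -1 (X); from X.O/XX./..O depth 4

O winning at [X.O/XX./..O]: True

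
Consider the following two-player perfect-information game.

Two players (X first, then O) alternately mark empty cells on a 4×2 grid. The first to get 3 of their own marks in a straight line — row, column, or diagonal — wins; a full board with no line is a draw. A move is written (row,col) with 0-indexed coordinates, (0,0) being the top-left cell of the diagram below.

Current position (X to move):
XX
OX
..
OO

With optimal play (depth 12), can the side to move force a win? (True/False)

[XX/OX/../OO] X move#1: (2,0):+0/XX/OX/X./OO, (2,1):+1/XX/OX/.X/OO*
[XX/OX/.X/OO] end (terminal -1, O#2); searched XX/OX/../OO to 12

X winning at [XX/OX/../OO]: True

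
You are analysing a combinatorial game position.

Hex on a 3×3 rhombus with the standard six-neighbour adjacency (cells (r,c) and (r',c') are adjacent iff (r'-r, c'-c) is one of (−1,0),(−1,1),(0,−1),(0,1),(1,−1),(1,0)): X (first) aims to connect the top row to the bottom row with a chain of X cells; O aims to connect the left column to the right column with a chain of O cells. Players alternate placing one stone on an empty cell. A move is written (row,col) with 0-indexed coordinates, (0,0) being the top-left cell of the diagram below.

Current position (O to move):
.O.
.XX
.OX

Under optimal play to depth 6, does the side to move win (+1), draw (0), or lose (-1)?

value(.O./.XX/.OX, O) = +1

[.O./.XX/.OX] O move#1: (0,0):-1/OO./.XX/.OX, (0,2):+1/.OO/.XX/.OX*, (1,0):-1/.O./OXX/.OX, (2,0):-1/.O./.XX/OOX
[.OO/.XX/.OX] X move#2: (0,0):-1/XOO/.XX/.OX*, (1,0):-1/.OO/XXX/.OX, (2,0):-1/.OO/.XX/XOX
[XOO/.XX/.OX] O move#3: (1,0):+1/XOO/OXX/.OX*, (2,0):-1/XOO/.XX/OOX
[XOO/OXX/.OX] end (terminal -1, X#4); searched .O./.XX/.OX to 6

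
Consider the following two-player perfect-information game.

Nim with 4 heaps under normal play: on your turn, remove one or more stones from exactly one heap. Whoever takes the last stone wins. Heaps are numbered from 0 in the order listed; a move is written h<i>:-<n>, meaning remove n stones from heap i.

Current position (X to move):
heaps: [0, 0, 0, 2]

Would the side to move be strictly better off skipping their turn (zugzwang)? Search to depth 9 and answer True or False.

zugzwang((0,0,0,2), X) = False

ply 1, X at (0,0,0,2) | h3:-1=-1→(0,0,0,1); h3:-2=+1→(0,0,0,0)*
ply 2: (0,0,0,0) is terminal -1 (O); from (0,0,0,2) depth 9
suppose X passes — search the same position with O to move:
pass> ply 1, O at (0,0,0,2) | h3:-1=-1→(0,0,0,1); h3:-2=+1→(0,0,0,0)*
pass> ply 2: (0,0,0,0) is terminal -1 (X); from (0,0,0,2) depth 9
for X: play +1, pass -1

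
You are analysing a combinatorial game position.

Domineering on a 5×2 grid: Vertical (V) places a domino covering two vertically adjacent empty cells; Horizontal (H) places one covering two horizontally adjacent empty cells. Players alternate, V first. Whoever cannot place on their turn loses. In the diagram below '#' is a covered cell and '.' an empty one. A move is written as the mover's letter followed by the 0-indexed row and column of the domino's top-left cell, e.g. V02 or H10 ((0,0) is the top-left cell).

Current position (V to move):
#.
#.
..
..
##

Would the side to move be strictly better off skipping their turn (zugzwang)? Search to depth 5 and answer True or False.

zugzwang(#./#./../../##, V) = False

p1 V@[#./#./../../##]: V01[##/##/../../##]-1 V11[#./##/.#/../##]-1 V20[#./#./#./#./##]+1* V21[#./#./.#/.#/##]+1
p2 H@[#./#./#./#./##] terminal -1; root [#./#./../../##] d5
suppose V passes — search the same position with H to move:
pass> p1 H@[#./#./../../##]: H20[#./#./##/../##]+1* H30[#./#./../##/##]-1
pass> p2 V@[#./#./##/../##]: V01[##/##/##/../##]-1*
pass> p3 H@[##/##/##/../##]: H30[##/##/##/##/##]+1*
pass> p4 V@[##/##/##/##/##] terminal -1; root [#./#./../../##] d5
for V: play +1, pass -1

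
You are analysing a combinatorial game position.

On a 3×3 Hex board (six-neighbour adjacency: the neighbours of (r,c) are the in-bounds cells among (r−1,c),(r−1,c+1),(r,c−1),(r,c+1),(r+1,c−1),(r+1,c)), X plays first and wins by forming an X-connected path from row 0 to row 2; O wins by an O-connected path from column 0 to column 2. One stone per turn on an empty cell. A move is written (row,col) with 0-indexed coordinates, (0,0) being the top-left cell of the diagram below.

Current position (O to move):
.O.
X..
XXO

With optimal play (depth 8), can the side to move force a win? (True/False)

O winning at [.O./X../XXO]: False

[.O./X../XXO] O move#1: (0,0):-1/OO./X../XXO*, (0,2):-1/.OO/X../XXO, (1,1):-1/.O./XO./XXO, (1,2):-1/.O./X.O/XXO
[OO./X../XXO] X move#2: (0,2):+1/OOX/X../XXO*, (1,1):-1/OO./XX./XXO, (1,2):-1/OO./X.X/XXO
[OOX/X../XXO] O move#3: (1,1):-1/OOX/XO./XXO*, (1,2):-1/OOX/X.O/XXO
[OOX/XO./XXO] X move#4: (1,2):+1/OOX/XOX/XXO*
[OOX/XOX/XXO] end (terminal -1, O#5); searched .O./X../XXO to 8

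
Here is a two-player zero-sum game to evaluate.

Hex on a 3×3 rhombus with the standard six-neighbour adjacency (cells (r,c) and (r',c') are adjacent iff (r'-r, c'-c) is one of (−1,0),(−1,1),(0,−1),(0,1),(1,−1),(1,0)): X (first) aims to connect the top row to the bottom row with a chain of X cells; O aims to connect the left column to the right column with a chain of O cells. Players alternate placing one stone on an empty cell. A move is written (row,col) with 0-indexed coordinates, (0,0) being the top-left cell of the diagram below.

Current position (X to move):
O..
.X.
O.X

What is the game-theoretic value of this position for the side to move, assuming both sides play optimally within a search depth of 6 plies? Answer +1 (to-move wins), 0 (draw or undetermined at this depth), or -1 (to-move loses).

value(O../.X./O.X, X) = +1

[O../.X./O.X] X move#1: (0,1):+1/OX./.X./O.X*, (0,2):+1/O.X/.X./O.X, (1,0):+1/O../XX./O.X, (1,2):+1/O../.XX/O.X, (2,1):+1/O../.X./OXX
[OX./.X./O.X] O move#2: (0,2):-1/OXO/.X./O.X*, (1,0):-1/OX./OX./O.X, (1,2):-1/OX./.XO/O.X, (2,1):-1/OX./.X./OOX
[OXO/.X./O.X] X move#3: (1,0):+1/OXO/XX./O.X*, (1,2):+1/OXO/.XX/O.X, (2,1):+1/OXO/.X./OXX
[OXO/XX./O.X] O move#4: (1,2):-1/OXO/XXO/O.X*, (2,1):-1/OXO/XX./OOX
[OXO/XXO/O.X] X move#5: (2,1):+1/OXO/XXO/OXX*
[OXO/XXO/OXX] end (terminal -1, O#6); searched O../.X./O.X to 6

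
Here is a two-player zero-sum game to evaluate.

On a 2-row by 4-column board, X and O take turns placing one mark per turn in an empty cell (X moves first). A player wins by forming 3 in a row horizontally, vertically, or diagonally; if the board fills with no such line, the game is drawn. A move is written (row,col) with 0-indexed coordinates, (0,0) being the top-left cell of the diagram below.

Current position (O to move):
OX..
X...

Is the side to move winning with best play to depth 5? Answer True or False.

O winning at [OX../X...]: False

[OX../X...] O move#1: (0,2):+0/OXO./X...*, (0,3):+0/OX.O/X..., (1,1):+0/OX../XO.., (1,2):+0/OX../X.O., (1,3):+0/OX../X..O
[OXO./X...] X move#2: (0,3):+0/OXOX/X...*, (1,1):+0/OXO./XX.., (1,2):+0/OXO./X.X., (1,3):+0/OXO./X..X
[OXOX/X...] O move#3: (1,1):+0/OXOX/XO..*, (1,2):+0/OXOX/X.O., (1,3):+0/OXOX/X..O
[OXOX/XO..] X move#4: (1,2):+0/OXOX/XOX.*, (1,3):+0/OXOX/XO.X
[OXOX/XOX.] O move#5: (1,3):+0/OXOX/XOXO*
[OXOX/XOXO] end (terminal +0, X#6); searched OX../X... to 5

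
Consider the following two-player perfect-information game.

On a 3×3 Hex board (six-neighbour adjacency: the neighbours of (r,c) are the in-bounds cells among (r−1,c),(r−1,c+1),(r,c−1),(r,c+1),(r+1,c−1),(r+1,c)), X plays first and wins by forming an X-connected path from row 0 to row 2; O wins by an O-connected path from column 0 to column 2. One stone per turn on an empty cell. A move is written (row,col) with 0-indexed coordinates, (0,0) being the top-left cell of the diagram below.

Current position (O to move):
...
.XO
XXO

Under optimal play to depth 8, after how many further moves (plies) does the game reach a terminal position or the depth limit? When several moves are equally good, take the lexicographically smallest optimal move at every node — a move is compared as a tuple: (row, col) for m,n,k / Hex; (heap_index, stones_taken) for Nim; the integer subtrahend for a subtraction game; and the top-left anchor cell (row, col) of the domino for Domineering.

[.../.XO/XXO] O move#1: (0,0):-1/O../.XO/XXO*, (0,1):-1/.O./.XO/XXO, (0,2):-1/..O/.XO/XXO, (1,0):-1/.../OXO/XXO
[O../.XO/XXO] X move#2: (0,1):+1/OX./.XO/XXO*, (0,2):+1/O.X/.XO/XXO, (1,0):+1/O../XXO/XXO
[OX./.XO/XXO] end (terminal -1, O#3); searched .../.XO/XXO to 8

PV length from [.../.XO/XXO]: 2 plies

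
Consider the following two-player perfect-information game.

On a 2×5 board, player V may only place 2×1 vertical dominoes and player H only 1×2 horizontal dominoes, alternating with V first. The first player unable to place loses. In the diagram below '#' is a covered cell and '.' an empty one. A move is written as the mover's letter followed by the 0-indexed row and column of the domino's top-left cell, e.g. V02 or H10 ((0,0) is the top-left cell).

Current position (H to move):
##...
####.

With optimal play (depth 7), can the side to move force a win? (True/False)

H winning at [##.../####.]: True

[##.../####.] H move#1: H02:-1/####./####., H03:+1/##.##/####.*
[##.##/####.] end (terminal -1, V#2); searched ##.../####. to 7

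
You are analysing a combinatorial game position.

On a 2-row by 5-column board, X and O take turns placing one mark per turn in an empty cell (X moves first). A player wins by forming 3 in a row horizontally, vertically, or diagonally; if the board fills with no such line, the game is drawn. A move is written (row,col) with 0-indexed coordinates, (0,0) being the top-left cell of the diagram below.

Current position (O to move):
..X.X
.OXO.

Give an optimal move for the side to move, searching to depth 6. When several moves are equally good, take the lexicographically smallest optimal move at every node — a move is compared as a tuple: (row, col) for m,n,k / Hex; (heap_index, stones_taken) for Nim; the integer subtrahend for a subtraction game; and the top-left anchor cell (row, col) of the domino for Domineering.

O's best at [..X.X/.OXO.]: (0,3)

ply 1, O at ..X.X/.OXO. | (0,0)=-1→O.X.X/.OXO.; (0,1)=-1→.OX.X/.OXO.; (0,3)=+0→..XOX/.OXO.*; (1,0)=-1→..X.X/OOXO.; (1,4)=-1→..X.X/.OXOO
ply 2, X at ..XOX/.OXO. | (0,0)=+0→X.XOX/.OXO.*; (0,1)=+0→.XXOX/.OXO.; (1,0)=+0→..XOX/XOXO.; (1,4)=+0→..XOX/.OXOX
ply 3, O at X.XOX/.OXO. | (0,1)=+0→XOXOX/.OXO.*; (1,0)=-1→X.XOX/OOXO.; (1,4)=-1→X.XOX/.OXOO
ply 4, X at XOXOX/.OXO. | (1,0)=+0→XOXOX/XOXO.*; (1,4)=+0→XOXOX/.OXOX
ply 5, O at XOXOX/XOXO. | (1,4)=+0→XOXOX/XOXOO*
ply 6: XOXOX/XOXOO is terminal +0 (X); from ..X.X/.OXO. depth 6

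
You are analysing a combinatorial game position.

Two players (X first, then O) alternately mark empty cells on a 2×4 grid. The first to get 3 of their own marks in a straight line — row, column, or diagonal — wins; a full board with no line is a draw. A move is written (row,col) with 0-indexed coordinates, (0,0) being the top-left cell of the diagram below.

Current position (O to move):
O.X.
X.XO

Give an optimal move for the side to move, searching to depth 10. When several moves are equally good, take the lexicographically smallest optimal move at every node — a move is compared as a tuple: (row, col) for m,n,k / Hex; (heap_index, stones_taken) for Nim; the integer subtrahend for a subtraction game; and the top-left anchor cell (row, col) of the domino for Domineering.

p1 O@[O.X./X.XO]: (0,1)[OOX./X.XO]-1 (0,3)[O.XO/X.XO]-1 (1,1)[O.X./XOXO]+0*
p2 X@[O.X./XOXO]: (0,1)[OXX./XOXO]+0* (0,3)[O.XX/XOXO]+0
p3 O@[OXX./XOXO]: (0,3)[OXXO/XOXO]+0*
p4 X@[OXXO/XOXO] terminal +0; root [O.X./X.XO] d10

O's best at [O.X./X.XO]: (1,1)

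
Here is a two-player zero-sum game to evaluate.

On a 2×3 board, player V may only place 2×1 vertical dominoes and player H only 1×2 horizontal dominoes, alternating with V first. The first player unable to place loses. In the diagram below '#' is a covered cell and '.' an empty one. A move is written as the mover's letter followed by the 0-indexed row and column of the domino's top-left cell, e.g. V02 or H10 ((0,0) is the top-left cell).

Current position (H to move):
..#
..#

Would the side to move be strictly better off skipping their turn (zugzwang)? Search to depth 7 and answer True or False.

zugzwang(..#/..#, H) = False

p1 H@[..#/..#]: H00[###/..#]+1* H10[..#/###]+1
p2 V@[###/..#] terminal -1; root [..#/..#] d7
pass branch (V moves first from the same position):
  | p1 V@[..#/..#]: V00[#.#/#.#]+1* V01[.##/.##]+1
  | p2 H@[#.#/#.#] terminal -1; root [..#/..#] d7
H moving scores +1; H passing scores -1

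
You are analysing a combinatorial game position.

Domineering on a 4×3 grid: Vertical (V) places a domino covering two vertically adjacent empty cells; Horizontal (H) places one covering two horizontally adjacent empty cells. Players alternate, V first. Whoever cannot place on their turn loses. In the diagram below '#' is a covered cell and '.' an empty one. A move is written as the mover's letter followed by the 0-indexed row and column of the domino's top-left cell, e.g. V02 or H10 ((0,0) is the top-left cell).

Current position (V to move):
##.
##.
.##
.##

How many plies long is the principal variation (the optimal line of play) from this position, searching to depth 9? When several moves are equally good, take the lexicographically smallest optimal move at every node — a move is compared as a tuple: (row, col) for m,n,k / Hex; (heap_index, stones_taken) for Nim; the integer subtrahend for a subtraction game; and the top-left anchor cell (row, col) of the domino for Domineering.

p1 V@[##./##./.##/.##]: V02[###/###/.##/.##]+1* V20[##./##./###/###]+1
p2 H@[###/###/.##/.##] terminal -1; root [##./##./.##/.##] d9

PV length from [##./##./.##/.##]: 1 ply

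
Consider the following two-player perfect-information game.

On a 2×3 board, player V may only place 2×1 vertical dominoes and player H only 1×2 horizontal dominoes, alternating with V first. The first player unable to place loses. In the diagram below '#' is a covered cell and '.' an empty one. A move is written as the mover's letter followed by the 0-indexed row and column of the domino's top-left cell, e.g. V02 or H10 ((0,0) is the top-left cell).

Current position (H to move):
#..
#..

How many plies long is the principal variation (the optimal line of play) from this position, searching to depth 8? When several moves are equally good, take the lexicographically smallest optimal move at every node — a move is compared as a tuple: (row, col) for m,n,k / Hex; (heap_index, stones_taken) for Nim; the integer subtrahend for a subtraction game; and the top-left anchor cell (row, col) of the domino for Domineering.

PV length from [#../#..]: 1 ply

ply 1, H at #../#.. | H01=+1→###/#..*; H11=+1→#../###
ply 2: ###/#.. is terminal -1 (V); from #../#.. depth 8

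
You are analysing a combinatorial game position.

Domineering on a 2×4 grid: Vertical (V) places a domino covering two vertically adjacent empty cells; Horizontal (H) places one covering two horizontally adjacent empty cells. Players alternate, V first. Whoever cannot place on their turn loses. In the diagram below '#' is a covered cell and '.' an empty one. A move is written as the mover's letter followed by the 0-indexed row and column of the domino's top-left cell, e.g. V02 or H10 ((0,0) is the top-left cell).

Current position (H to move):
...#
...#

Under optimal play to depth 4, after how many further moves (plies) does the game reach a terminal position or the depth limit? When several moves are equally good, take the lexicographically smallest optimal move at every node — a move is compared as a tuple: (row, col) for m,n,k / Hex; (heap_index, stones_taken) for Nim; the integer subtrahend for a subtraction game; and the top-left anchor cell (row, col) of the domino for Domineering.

PV length from [...#/...#]: 3 plies

ply 1, H at ...#/...# | H00=+1→##.#/...#*; H01=+1→.###/...#; H10=+1→...#/##.#; H11=+1→...#/.###
ply 2, V at ##.#/...# | V02=-1→####/..##*
ply 3, H at ####/..## | H10=+1→####/####*
ply 4: ####/#### is terminal -1 (V); from ...#/...# depth 4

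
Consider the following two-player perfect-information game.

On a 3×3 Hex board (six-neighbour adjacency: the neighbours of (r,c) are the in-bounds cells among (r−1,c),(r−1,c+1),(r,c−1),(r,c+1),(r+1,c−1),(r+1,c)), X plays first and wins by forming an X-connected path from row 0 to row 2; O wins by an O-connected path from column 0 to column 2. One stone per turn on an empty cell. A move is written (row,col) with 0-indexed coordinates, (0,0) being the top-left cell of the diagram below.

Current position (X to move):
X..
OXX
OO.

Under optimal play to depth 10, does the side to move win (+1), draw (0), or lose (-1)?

[X../OXX/OO.] X move#1: (0,1):-1/XX./OXX/OO., (0,2):-1/X.X/OXX/OO., (2,2):+1/X../OXX/OOX*
[X../OXX/OOX] O move#2: (0,1):-1/XO./OXX/OOX*, (0,2):-1/X.O/OXX/OOX
[XO./OXX/OOX] X move#3: (0,2):+1/XOX/OXX/OOX*
[XOX/OXX/OOX] end (terminal -1, O#4); searched X../OXX/OO. to 10

value(X../OXX/OO., X) = +1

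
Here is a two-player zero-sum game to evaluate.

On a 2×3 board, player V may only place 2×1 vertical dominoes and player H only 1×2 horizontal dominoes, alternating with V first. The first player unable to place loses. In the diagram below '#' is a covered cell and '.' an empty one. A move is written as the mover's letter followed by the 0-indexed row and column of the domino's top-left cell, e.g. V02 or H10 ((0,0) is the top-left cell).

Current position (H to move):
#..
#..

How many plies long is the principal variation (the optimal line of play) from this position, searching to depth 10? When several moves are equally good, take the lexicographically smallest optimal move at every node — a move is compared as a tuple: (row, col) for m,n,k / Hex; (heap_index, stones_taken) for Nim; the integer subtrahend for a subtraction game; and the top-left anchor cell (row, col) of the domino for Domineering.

PV length from [#../#..]: 1 ply

[#../#..] H move#1: H01:+1/###/#..*, H11:+1/#../###
[###/#..] end (terminal -1, V#2); searched #../#.. to 10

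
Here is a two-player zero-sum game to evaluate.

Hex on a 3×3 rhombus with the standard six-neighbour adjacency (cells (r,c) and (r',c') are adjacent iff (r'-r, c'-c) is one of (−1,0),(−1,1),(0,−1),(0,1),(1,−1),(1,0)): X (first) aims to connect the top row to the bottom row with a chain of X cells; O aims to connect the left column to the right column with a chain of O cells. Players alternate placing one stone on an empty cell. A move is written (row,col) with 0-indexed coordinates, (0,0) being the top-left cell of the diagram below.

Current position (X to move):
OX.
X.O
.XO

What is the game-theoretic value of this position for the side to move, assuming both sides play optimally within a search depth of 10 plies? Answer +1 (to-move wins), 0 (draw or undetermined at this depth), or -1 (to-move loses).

value(OX./X.O/.XO, X) = +1

[OX./X.O/.XO] X move#1: (0,2):+1/OXX/X.O/.XO*, (1,1):+1/OX./XXO/.XO, (2,0):+1/OX./X.O/XXO
[OXX/X.O/.XO] O move#2: (1,1):-1/OXX/XOO/.XO*, (2,0):-1/OXX/X.O/OXO
[OXX/XOO/.XO] X move#3: (2,0):+1/OXX/XOO/XXO*
[OXX/XOO/XXO] end (terminal -1, O#4); searched OX./X.O/.XO to 10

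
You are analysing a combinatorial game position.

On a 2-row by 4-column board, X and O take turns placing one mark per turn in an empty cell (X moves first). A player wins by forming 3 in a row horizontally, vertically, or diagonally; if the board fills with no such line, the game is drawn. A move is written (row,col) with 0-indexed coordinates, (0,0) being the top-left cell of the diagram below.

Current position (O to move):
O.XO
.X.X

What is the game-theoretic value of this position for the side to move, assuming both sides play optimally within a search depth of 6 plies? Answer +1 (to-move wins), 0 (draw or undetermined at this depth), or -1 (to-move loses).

[O.XO/.X.X] O move#1: (0,1):-1/OOXO/.X.X, (1,0):-1/O.XO/OX.X, (1,2):+0/O.XO/.XOX*
[O.XO/.XOX] X move#2: (0,1):+0/OXXO/.XOX*, (1,0):+0/O.XO/XXOX
[OXXO/.XOX] O move#3: (1,0):+0/OXXO/OXOX*
[OXXO/OXOX] end (terminal +0, X#4); searched O.XO/.X.X to 6

value(O.XO/.X.X, O) = 0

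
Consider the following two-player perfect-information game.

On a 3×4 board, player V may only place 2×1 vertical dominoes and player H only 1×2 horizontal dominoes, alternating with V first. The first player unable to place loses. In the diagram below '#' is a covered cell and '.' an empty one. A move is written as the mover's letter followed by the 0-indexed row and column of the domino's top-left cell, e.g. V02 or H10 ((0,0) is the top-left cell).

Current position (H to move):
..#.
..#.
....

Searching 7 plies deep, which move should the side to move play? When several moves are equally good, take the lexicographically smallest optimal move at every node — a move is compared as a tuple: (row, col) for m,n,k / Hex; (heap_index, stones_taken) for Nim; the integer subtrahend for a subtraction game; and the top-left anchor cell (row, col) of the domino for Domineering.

H's best at [..#./..#./....]: H10

[..#./..#./....] H move#1: H00:-1/###./..#./...., H10:+1/..#./###./....*, H20:-1/..#./..#./##.., H21:-1/..#./..#./.##., H22:-1/..#./..#./..##
[..#./###./....] V move#2: V03:-1/..##/####/....*, V13:-1/..#./####/...#
[..##/####/....] H move#3: H00:+1/####/####/....*, H20:+1/..##/####/##.., H21:+1/..##/####/.##., H22:+1/..##/####/..##
[####/####/....] end (terminal -1, V#4); searched ..#./..#./.... to 7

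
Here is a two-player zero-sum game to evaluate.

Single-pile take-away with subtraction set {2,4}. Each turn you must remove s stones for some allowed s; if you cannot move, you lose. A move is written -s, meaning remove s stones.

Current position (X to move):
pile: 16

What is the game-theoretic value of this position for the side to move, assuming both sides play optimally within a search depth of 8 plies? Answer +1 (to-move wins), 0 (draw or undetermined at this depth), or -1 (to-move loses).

value(16, X) = +1

[16] X move#1: -2:-1/14, -4:+1/12*
[12] O move#2: -2:-1/10*, -4:-1/8
[10] X move#3: -2:-1/8, -4:+1/6*
[6] O move#4: -2:-1/4*, -4:-1/2
[4] X move#5: -2:-1/2, -4:+1/0*
[0] end (terminal -1, O#6); searched 16 to 8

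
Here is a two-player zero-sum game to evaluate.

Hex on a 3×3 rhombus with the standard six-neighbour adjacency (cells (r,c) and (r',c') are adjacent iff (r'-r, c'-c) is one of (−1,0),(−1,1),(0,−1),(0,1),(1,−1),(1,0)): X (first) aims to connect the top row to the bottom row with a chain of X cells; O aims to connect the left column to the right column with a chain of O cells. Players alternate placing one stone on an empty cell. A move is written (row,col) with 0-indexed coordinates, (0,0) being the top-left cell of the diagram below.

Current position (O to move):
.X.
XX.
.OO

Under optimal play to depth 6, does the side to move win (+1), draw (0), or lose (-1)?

value(.X./XX./.OO, O) = +1

[.X./XX./.OO] O move#1: (0,0):-1/OX./XX./.OO, (0,2):-1/.XO/XX./.OO, (1,2):-1/.X./XXO/.OO, (2,0):+1/.X./XX./OOO*
[.X./XX./OOO] end (terminal -1, X#2); searched .X./XX./.OO to 6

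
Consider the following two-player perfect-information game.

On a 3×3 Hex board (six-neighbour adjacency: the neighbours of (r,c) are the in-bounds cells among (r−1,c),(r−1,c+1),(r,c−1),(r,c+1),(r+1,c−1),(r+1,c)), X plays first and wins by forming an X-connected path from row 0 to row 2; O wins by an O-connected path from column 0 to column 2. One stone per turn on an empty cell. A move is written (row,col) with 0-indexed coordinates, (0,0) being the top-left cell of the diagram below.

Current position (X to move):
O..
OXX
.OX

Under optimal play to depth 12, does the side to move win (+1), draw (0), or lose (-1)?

[O../OXX/.OX] X move#1: (0,1):+1/OX./OXX/.OX*, (0,2):+1/O.X/OXX/.OX, (2,0):+1/O../OXX/XOX
[OX./OXX/.OX] end (terminal -1, O#2); searched O../OXX/.OX to 12

value(O../OXX/.OX, X) = +1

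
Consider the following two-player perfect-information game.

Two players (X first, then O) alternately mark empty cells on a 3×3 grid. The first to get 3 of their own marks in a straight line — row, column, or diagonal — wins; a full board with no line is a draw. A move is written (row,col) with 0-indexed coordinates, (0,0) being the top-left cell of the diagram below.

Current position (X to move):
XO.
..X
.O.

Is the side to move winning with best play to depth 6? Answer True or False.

X winning at [XO./..X/.O.]: True

[XO./..X/.O.] X move#1: (0,2):-1/XOX/..X/.O., (1,0):-1/XO./X.X/.O., (1,1):+1/XO./.XX/.O.*, (2,0):-1/XO./..X/XO., (2,2):-1/XO./..X/.OX
[XO./.XX/.O.] O move#2: (0,2):-1/XOO/.XX/.O.*, (1,0):-1/XO./OXX/.O., (2,0):-1/XO./.XX/OO., (2,2):-1/XO./.XX/.OO
[XOO/.XX/.O.] X move#3: (1,0):+1/XOO/XXX/.O.*, (2,0):+1/XOO/.XX/XO., (2,2):+1/XOO/.XX/.OX
[XOO/XXX/.O.] end (terminal -1, O#4); searched XO./..X/.O. to 6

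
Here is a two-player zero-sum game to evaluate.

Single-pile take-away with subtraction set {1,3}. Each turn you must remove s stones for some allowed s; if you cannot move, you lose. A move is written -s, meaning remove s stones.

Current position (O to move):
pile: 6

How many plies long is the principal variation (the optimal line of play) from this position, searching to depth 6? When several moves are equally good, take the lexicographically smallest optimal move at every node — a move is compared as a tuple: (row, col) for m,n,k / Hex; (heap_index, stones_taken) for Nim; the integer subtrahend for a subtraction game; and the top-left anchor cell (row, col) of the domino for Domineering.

PV length from [6]: 6 plies

[6] O move#1: -1:-1/5*, -3:-1/3
[5] X move#2: -1:+1/4*, -3:+1/2
[4] O move#3: -1:-1/3*, -3:-1/1
[3] X move#4: -1:+1/2*, -3:+1/0
[2] O move#5: -1:-1/1*
[1] X move#6: -1:+1/0*
[0] end (terminal -1, O#7); searched 6 to 6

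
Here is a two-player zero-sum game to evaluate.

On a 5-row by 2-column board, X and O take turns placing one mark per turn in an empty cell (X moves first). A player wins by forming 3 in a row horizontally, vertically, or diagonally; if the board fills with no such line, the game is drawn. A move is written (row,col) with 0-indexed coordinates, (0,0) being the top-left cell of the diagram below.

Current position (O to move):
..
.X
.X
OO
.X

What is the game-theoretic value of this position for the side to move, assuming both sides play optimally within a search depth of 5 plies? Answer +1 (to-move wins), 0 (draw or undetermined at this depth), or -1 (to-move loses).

value(../.X/.X/OO/.X, O) = 0

[../.X/.X/OO/.X] O move#1: (0,0):-1/O./.X/.X/OO/.X, (0,1):+0/.O/.X/.X/OO/.X*, (1,0):-1/../OX/.X/OO/.X, (2,0):-1/../.X/OX/OO/.X, (4,0):-1/../.X/.X/OO/OX
[.O/.X/.X/OO/.X] X move#2: (0,0):-1/XO/.X/.X/OO/.X, (1,0):+0/.O/XX/.X/OO/.X*, (2,0):+0/.O/.X/XX/OO/.X, (4,0):+0/.O/.X/.X/OO/XX
[.O/XX/.X/OO/.X] O move#3: (0,0):+0/OO/XX/.X/OO/.X*, (2,0):+0/.O/XX/OX/OO/.X, (4,0):+0/.O/XX/.X/OO/OX
[OO/XX/.X/OO/.X] X move#4: (2,0):+0/OO/XX/XX/OO/.X*, (4,0):+0/OO/XX/.X/OO/XX
[OO/XX/XX/OO/.X] O move#5: (4,0):+0/OO/XX/XX/OO/OX*
[OO/XX/XX/OO/OX] end (terminal +0, X#6); searched ../.X/.X/OO/.X to 5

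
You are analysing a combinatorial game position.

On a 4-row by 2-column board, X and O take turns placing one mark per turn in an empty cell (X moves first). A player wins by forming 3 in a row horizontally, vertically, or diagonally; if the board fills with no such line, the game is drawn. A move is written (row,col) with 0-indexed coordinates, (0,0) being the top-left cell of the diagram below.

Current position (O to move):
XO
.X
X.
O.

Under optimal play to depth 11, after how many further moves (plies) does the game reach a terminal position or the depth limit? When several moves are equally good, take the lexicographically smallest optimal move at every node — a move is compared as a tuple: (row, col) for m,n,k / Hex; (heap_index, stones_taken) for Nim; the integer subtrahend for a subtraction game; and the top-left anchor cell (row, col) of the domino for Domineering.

ply 1, O at XO/.X/X./O. | (1,0)=+0→XO/OX/X./O.*; (2,1)=-1→XO/.X/XO/O.; (3,1)=-1→XO/.X/X./OO
ply 2, X at XO/OX/X./O. | (2,1)=+0→XO/OX/XX/O.*; (3,1)=+0→XO/OX/X./OX
ply 3, O at XO/OX/XX/O. | (3,1)=+0→XO/OX/XX/OO*
ply 4: XO/OX/XX/OO is terminal +0 (X); from XO/.X/X./O. depth 11

PV length from [XO/.X/X./O.]: 3 plies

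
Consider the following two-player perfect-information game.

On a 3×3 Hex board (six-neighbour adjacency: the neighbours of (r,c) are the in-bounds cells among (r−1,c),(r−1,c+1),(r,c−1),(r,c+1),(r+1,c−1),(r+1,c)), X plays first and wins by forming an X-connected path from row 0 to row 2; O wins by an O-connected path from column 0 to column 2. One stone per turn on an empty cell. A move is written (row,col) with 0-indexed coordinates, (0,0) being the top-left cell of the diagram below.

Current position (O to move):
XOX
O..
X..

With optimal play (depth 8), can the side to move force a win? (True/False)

O winning at [XOX/O../X..]: False

ply 1, O at XOX/O../X.. | (1,1)=-1→XOX/OO./X..*; (1,2)=-1→XOX/O.O/X..; (2,1)=-1→XOX/O../XO.; (2,2)=-1→XOX/O../X.O
ply 2, X at XOX/OO./X.. | (1,2)=+1→XOX/OOX/X..*; (2,1)=-1→XOX/OO./XX.; (2,2)=-1→XOX/OO./X.X
ply 3, O at XOX/OOX/X.. | (2,1)=-1→XOX/OOX/XO.*; (2,2)=-1→XOX/OOX/X.O
ply 4, X at XOX/OOX/XO. | (2,2)=+1→XOX/OOX/XOX*
ply 5: XOX/OOX/XOX is terminal -1 (O); from XOX/O../X.. depth 8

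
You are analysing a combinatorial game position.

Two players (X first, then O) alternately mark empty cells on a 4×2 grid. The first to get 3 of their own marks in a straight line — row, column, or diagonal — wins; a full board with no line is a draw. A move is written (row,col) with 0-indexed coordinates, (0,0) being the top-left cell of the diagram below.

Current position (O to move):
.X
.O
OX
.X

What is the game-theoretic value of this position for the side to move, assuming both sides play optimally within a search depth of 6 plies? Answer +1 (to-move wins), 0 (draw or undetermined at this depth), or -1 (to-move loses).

value(.X/.O/OX/.X, O) = +1

[.X/.O/OX/.X] O move#1: (0,0):+0/OX/.O/OX/.X, (1,0):+1/.X/OO/OX/.X*, (3,0):+0/.X/.O/OX/OX
[.X/OO/OX/.X] X move#2: (0,0):-1/XX/OO/OX/.X*, (3,0):-1/.X/OO/OX/XX
[XX/OO/OX/.X] O move#3: (3,0):+1/XX/OO/OX/OX*
[XX/OO/OX/OX] end (terminal -1, X#4); searched .X/.O/OX/.X to 6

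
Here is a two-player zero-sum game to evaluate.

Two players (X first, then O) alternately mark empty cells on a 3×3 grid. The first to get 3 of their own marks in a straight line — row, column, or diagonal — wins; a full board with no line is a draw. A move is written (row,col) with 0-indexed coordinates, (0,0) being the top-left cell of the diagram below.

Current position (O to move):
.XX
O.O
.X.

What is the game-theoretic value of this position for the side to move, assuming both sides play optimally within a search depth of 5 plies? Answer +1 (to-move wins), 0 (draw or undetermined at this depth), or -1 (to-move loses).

[.XX/O.O/.X.] O move#1: (0,0):-1/OXX/O.O/.X., (1,1):+1/.XX/OOO/.X.*, (2,0):-1/.XX/O.O/OX., (2,2):-1/.XX/O.O/.XO
[.XX/OOO/.X.] end (terminal -1, X#2); searched .XX/O.O/.X. to 5

value(.XX/O.O/.X., O) = +1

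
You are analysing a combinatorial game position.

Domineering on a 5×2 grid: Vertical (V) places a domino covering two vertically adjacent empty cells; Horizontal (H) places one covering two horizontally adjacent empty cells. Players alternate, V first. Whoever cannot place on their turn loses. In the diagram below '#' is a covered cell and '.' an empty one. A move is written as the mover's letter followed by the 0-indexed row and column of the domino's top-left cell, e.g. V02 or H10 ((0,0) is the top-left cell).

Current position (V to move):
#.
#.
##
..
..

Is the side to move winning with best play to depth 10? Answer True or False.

ply 1, V at #./#./##/../.. | V01=-1→##/##/##/../..; V30=+1→#./#./##/#./#.*; V31=+1→#./#./##/.#/.#
ply 2: #./#./##/#./#. is terminal -1 (H); from #./#./##/../.. depth 10

V winning at [#./#./##/../..]: True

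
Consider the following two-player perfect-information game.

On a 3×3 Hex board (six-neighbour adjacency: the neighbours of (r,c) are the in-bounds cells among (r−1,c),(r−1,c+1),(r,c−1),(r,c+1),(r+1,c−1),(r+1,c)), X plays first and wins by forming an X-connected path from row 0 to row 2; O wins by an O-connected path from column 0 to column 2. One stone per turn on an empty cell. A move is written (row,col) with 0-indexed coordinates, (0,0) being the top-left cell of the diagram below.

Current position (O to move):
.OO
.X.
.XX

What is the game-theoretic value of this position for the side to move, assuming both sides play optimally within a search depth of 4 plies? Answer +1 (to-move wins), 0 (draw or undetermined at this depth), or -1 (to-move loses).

p1 O@[.OO/.X./.XX]: (0,0)[OOO/.X./.XX]+1* (1,0)[.OO/OX./.XX]+1 (1,2)[.OO/.XO/.XX]+1 (2,0)[.OO/.X./OXX]+1
p2 X@[OOO/.X./.XX] terminal -1; root [.OO/.X./.XX] d4

value(.OO/.X./.XX, O) = +1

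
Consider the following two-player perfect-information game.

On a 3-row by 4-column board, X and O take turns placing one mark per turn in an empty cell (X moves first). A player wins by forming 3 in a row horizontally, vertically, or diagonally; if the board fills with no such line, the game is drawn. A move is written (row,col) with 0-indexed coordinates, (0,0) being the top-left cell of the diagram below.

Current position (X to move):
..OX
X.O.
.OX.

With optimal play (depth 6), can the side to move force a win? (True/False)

[..OX/X.O./.OX.] X move#1: (0,0):+1/X.OX/X.O./.OX.*, (0,1):-1/.XOX/X.O./.OX., (1,1):+0/..OX/XXO./.OX., (1,3):+0/..OX/X.OX/.OX., (2,0):+0/..OX/X.O./XOX., (2,3):+0/..OX/X.O./.OXX
[X.OX/X.O./.OX.] O move#2: (0,1):-1/XOOX/X.O./.OX.*, (1,1):-1/X.OX/XOO./.OX., (1,3):-1/X.OX/X.OO/.OX., (2,0):-1/X.OX/X.O./OOX., (2,3):-1/X.OX/X.O./.OXO
[XOOX/X.O./.OX.] X move#3: (1,1):+1/XOOX/XXO./.OX.*, (1,3):-1/XOOX/X.OX/.OX., (2,0):+1/XOOX/X.O./XOX., (2,3):-1/XOOX/X.O./.OXX
[XOOX/XXO./.OX.] end (terminal -1, O#4); searched ..OX/X.O./.OX. to 6

X winning at [..OX/X.O./.OX.]: True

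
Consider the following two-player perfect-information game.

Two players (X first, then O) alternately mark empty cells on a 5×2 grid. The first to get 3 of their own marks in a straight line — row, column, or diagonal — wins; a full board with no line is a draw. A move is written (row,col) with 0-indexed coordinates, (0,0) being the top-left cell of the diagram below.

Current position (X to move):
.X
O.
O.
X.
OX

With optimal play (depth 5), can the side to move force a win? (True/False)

X winning at [.X/O./O./X./OX]: False

ply 1, X at .X/O./O./X./OX | (0,0)=+0→XX/O./O./X./OX*; (1,1)=-1→.X/OX/O./X./OX; (2,1)=-1→.X/O./OX/X./OX; (3,1)=-1→.X/O./O./XX/OX
ply 2, O at XX/O./O./X./OX | (1,1)=+0→XX/OO/O./X./OX*; (2,1)=+0→XX/O./OO/X./OX; (3,1)=+0→XX/O./O./XO/OX
ply 3, X at XX/OO/O./X./OX | (2,1)=+0→XX/OO/OX/X./OX*; (3,1)=+0→XX/OO/O./XX/OX
ply 4, O at XX/OO/OX/X./OX | (3,1)=+0→XX/OO/OX/XO/OX*
ply 5: XX/OO/OX/XO/OX is terminal +0 (X); from .X/O./O./X./OX depth 5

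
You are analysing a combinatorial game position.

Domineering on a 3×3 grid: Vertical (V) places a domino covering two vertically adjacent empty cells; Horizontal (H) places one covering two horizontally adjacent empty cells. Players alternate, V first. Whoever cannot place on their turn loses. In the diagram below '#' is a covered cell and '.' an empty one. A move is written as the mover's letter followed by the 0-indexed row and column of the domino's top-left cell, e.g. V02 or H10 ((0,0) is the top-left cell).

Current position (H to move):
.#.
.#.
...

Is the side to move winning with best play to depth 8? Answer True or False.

[.#./.#./...] H move#1: H20:-1/.#./.#./##.*, H21:-1/.#./.#./.##
[.#./.#./##.] V move#2: V00:+1/##./##./##.*, V02:+1/.##/.##/##., V12:+1/.#./.##/###
[##./##./##.] end (terminal -1, H#3); searched .#./.#./... to 8

H winning at [.#./.#./...]: False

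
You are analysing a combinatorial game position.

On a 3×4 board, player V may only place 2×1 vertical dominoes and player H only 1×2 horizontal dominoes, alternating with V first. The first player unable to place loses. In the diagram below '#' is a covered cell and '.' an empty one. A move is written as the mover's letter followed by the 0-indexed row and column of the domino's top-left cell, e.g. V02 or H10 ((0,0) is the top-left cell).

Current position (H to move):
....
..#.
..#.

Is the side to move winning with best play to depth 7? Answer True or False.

H winning at [..../..#./..#.]: True

ply 1, H at ..../..#./..#. | H00=-1→##../..#./..#.; H01=-1→.##./..#./..#.; H02=-1→..##/..#./..#.; H10=+1→..../###./..#.*; H20=-1→..../..#./###.
ply 2, V at ..../###./..#. | V03=-1→...#/####/..#.*; V13=-1→..../####/..##
ply 3, H at ...#/####/..#. | H00=+1→##.#/####/..#.*; H01=+1→.###/####/..#.; H20=+1→...#/####/###.
ply 4: ##.#/####/..#. is terminal -1 (V); from ..../..#./..#. depth 7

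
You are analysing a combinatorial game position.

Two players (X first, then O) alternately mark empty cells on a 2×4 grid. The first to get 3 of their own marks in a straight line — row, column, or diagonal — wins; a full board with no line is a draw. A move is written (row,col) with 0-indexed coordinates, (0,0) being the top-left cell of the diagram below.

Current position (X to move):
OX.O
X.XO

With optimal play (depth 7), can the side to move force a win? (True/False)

[OX.O/X.XO] X move#1: (0,2):+0/OXXO/X.XO, (1,1):+1/OX.O/XXXO*
[OX.O/XXXO] end (terminal -1, O#2); searched OX.O/X.XO to 7

X winning at [OX.O/X.XO]: True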